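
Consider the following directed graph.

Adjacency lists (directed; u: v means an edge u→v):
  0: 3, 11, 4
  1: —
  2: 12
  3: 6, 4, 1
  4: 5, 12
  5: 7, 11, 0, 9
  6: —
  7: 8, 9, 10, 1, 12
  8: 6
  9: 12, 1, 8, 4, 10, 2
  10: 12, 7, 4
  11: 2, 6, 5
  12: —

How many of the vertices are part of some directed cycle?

A vertex is on a directed cycle iff it belongs to a strongly connected component of size ≥ 2 (or has a self-loop).
The vertices on cycles are {0, 3, 4, 5, 7, 9, 10, 11} — 8 in total.

8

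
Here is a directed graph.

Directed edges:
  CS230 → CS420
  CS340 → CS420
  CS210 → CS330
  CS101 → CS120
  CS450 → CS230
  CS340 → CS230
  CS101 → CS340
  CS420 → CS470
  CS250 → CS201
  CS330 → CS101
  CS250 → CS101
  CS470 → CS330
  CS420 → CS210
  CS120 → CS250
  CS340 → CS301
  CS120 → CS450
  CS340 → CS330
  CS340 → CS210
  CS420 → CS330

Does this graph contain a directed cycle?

Yes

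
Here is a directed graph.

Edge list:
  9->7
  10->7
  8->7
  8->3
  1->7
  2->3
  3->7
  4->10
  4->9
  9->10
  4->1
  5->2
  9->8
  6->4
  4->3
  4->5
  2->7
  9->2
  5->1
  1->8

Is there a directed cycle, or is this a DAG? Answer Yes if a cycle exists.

DFS with white/gray/black marking, starting from 3:
3 gray
  7 gray
  7 black
3 black
1 gray
  8 gray
    8→3: 3 black — skip
    8→7: 7 black — skip
  8 black
  1→7: 7 black — skip
1 black
2 gray
  2→3: 3 black — skip
  2→7: 7 black — skip
2 black
4 gray
  10 gray
    10→7: 7 black — skip
  10 black
  4→3: 3 black — skip
  5 gray
    5→2: 2 black — skip
    5→1: 1 black — skip
  5 black
  4→1: 1 black — skip
  9 gray
    9→7: 7 black — skip
    9→8: 8 black — skip
    9→2: 2 black — skip
    9→10: 10 black — skip
  9 black
4 black
6 gray
  6→4: 4 black — skip
6 black
Every edge goes to a white or black vertex — no back edge, so the graph is acyclic.

No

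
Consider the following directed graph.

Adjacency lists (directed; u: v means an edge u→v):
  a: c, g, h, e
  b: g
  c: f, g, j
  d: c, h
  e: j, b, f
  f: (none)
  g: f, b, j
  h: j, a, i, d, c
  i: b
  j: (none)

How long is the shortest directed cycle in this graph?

2

For each vertex v, BFS finds the shortest path from v back to v.
The shortest such closed walk is h → d → h, length 2.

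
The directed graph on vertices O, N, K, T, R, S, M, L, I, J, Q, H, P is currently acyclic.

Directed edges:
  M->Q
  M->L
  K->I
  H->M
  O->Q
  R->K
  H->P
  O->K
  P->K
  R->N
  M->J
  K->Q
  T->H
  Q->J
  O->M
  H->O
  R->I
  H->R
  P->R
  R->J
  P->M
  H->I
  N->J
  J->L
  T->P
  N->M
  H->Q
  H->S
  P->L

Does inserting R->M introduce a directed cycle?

Adding R→M creates a cycle iff M can already reach R.
Explore from M: no path reaches R. The graph stays acyclic.

No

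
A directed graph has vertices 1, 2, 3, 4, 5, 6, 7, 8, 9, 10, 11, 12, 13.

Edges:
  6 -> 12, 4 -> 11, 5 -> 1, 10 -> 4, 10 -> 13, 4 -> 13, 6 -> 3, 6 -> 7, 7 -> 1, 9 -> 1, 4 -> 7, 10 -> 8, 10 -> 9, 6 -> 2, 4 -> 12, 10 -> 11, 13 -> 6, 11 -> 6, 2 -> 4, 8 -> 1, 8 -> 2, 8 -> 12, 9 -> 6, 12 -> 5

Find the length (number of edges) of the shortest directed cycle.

For each vertex v, BFS finds the shortest path from v back to v.
The shortest such closed walk is 11 → 6 → 2 → 4 → 11, length 4.

4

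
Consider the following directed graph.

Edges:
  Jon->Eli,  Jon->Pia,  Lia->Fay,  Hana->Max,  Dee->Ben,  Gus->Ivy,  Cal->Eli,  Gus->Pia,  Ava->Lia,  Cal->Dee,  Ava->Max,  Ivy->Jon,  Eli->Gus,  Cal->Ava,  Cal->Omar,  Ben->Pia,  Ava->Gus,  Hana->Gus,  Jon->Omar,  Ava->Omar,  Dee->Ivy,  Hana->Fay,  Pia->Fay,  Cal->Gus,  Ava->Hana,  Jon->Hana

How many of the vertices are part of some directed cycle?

A vertex is on a directed cycle iff it belongs to a strongly connected component of size ≥ 2 (or has a self-loop).
The vertices on cycles are {Eli, Gus, Ivy, Jon, Hana} — 5 in total.

5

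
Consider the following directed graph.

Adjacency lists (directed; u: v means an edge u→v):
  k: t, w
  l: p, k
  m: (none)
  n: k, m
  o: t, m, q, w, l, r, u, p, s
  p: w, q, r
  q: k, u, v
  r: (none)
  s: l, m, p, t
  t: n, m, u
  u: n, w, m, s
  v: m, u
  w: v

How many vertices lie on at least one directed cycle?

10

A vertex is on a directed cycle iff it belongs to a strongly connected component of size ≥ 2 (or has a self-loop).
The vertices on cycles are {k, l, n, p, q, s, t, u, v, w} — 10 in total.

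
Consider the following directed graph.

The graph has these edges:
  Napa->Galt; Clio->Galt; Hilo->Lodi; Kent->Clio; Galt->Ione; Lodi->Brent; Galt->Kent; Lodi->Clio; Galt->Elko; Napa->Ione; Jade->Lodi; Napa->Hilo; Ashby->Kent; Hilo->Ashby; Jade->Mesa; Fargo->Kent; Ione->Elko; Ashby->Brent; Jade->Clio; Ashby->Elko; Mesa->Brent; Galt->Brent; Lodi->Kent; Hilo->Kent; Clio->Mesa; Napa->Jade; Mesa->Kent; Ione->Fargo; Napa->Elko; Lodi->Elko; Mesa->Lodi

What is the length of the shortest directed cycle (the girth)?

For each vertex v, BFS finds the shortest path from v back to v.
The shortest such closed walk is Clio → Mesa → Kent → Clio, length 3.

3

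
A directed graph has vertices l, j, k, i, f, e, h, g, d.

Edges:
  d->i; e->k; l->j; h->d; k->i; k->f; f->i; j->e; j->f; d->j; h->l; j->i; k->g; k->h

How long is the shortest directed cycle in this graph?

For each vertex v, BFS finds the shortest path from v back to v.
The shortest such closed walk is k → h → d → j → e → k, length 5.

5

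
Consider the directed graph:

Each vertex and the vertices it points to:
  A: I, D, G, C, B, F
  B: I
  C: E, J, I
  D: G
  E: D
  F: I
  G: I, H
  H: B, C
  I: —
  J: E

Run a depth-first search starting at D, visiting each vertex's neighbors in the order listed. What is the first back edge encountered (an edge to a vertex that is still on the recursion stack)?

E→D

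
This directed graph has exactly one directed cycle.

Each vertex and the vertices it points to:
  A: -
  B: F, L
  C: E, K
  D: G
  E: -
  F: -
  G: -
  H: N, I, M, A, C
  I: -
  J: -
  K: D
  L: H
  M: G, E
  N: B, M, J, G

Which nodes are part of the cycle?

DFS with gray/black marking from H:
H gray
  N gray
    B gray
      F gray
      F black
      L gray
        L→H: H is gray → back edge
Back edge closes the cycle H → N → B → L → H; its vertices are {B, H, L, N}.

B, H, L, N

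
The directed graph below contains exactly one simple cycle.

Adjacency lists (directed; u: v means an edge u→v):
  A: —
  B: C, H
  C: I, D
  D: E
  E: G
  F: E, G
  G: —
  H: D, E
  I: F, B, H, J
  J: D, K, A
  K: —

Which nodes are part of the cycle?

B, C, I

DFS with gray/black marking from I:
I gray
  F gray
    E gray
      G gray
      G black
    E black
    F→G: G black — skip
  F black
  B gray
    C gray
      C→I: I is gray → back edge
Back edge closes the cycle I → B → C → I; its vertices are {B, C, I}.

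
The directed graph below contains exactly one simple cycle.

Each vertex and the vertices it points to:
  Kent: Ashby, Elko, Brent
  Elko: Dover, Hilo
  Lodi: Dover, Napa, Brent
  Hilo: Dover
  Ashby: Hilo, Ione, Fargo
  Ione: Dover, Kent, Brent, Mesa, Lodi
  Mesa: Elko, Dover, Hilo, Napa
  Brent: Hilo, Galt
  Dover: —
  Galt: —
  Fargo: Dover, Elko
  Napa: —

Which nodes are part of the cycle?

Ione, Kent, Ashby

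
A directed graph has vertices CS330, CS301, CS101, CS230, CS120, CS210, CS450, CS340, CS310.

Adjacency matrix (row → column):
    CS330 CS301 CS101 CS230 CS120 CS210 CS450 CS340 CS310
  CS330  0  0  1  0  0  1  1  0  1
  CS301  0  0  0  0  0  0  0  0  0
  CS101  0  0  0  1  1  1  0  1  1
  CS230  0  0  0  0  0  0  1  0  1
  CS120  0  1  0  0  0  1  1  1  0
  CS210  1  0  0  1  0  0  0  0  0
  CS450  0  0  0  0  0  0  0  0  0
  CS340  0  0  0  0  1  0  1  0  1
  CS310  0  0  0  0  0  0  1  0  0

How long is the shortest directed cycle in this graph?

2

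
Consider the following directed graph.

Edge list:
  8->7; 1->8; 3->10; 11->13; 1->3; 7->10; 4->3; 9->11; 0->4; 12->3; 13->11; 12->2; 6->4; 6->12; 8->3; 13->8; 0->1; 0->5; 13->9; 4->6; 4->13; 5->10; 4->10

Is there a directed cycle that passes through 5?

5 lies on a cycle iff there is a path from 5 back to itself.
Exploring from 5, it never reaches itself; equivalently, its strongly connected component is a singleton.

No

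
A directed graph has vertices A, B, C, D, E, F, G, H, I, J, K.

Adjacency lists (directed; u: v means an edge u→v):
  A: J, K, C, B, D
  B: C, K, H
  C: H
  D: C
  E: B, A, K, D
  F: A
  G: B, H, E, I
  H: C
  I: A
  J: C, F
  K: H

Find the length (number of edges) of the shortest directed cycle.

For each vertex v, BFS finds the shortest path from v back to v.
The shortest such closed walk is C → H → C, length 2.

2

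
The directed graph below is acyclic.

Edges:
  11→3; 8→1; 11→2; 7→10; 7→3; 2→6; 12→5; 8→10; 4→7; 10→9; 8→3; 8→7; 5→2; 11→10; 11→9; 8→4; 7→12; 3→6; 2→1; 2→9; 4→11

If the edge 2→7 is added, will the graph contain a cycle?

Adding 2→7 creates a cycle iff 7 can already reach 2.
Path from 7: 7 → 12 → 5 → 2.
So 7 → … → 2 → 7 is a cycle.

Yes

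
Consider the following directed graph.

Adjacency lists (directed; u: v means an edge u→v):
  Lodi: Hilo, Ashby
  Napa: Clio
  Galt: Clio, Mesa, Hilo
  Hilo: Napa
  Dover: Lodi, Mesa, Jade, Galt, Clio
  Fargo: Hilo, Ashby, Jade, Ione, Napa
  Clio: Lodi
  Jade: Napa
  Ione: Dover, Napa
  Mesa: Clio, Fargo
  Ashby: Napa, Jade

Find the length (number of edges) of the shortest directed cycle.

4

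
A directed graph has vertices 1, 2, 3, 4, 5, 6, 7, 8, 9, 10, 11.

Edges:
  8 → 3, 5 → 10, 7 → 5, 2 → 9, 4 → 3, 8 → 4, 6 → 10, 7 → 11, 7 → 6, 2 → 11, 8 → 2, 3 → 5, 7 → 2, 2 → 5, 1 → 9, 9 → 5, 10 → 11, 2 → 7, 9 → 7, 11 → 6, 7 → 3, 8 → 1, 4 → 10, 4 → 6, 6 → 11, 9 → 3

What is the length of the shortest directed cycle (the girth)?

For each vertex v, BFS finds the shortest path from v back to v.
The shortest such closed walk is 2 → 7 → 2, length 2.

2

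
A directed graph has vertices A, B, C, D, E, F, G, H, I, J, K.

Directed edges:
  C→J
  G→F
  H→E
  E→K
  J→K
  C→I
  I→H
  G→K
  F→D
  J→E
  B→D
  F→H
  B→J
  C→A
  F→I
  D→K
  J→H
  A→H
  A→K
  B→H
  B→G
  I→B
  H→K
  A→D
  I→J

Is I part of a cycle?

I is on a cycle iff I can reach itself via ≥1 edge.
I → B → G → F → I — yes.

Yes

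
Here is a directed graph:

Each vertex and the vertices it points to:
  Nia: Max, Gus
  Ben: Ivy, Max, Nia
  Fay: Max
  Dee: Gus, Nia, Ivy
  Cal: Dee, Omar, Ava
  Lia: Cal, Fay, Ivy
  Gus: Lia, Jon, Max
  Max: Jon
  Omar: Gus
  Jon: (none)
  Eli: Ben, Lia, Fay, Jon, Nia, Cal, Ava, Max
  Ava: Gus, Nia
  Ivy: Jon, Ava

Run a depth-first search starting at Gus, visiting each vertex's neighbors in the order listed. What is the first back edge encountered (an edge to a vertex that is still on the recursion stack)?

DFS from Gus (visiting each vertex's neighbors in the order listed); mark gray on enter, black on exit:
Gus gray
  Lia gray
    Cal gray
      Dee gray
        Dee→Gus: Gus is gray → back edge
First back edge: Dee → Gus.

Dee->Gus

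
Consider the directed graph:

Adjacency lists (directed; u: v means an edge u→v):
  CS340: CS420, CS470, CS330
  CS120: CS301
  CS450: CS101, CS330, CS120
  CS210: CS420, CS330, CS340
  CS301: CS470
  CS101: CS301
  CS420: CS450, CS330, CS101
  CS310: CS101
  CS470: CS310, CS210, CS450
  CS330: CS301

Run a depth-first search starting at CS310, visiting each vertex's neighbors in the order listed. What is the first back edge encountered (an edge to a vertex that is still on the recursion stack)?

DFS from CS310 (visiting each vertex's neighbors in the order listed); mark gray on enter, black on exit:
CS310 gray
  CS101 gray
    CS301 gray
      CS470 gray
        CS470→CS310: CS310 is gray → back edge
First back edge: CS470 → CS310.

CS470->CS310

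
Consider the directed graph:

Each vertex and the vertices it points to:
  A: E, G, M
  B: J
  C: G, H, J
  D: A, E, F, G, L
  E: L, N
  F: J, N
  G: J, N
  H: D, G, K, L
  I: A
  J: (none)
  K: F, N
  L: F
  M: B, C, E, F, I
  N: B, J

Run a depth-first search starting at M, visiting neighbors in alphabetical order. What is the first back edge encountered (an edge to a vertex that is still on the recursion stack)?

DFS from M (visiting neighbors in alphabetical order); mark gray on enter, black on exit:
M gray
  B gray
    J gray
    J black
  B black
  C gray
    G gray
      G→J: J black — skip
      N gray
        N→B: B black — skip
        N→J: J black — skip
      N black
    G black
    H gray
      D gray
        A gray
          E gray
            L gray
              F gray
                F→J: J black — skip
                F→N: N black — skip
              F black
            L black
            E→N: N black — skip
          E black
          A→G: G black — skip
          A→M: M is gray → back edge
First back edge: A → M.

A→M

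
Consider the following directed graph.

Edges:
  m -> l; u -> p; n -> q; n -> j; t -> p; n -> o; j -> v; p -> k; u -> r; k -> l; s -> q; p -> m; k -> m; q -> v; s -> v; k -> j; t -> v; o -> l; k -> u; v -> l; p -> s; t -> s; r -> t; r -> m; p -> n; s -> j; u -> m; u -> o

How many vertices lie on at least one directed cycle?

5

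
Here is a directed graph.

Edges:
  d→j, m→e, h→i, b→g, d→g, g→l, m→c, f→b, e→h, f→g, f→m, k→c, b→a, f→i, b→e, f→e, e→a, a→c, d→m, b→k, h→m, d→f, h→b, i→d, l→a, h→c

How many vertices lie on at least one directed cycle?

A vertex is on a directed cycle iff it belongs to a strongly connected component of size ≥ 2 (or has a self-loop).
The vertices on cycles are {b, d, e, f, h, i, m} — 7 in total.

7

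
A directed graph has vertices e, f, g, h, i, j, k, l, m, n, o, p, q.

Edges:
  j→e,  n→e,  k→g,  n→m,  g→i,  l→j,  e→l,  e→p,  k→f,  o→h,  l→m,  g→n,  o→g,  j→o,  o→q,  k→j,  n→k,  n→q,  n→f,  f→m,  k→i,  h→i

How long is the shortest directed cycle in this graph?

3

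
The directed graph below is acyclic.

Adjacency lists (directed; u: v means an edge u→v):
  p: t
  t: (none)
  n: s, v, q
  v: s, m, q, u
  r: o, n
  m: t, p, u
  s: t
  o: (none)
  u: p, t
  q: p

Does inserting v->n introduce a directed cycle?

Adding v→n creates a cycle iff n can already reach v.
Path from n: n → v.
So n → … → v → n is a cycle.

Yes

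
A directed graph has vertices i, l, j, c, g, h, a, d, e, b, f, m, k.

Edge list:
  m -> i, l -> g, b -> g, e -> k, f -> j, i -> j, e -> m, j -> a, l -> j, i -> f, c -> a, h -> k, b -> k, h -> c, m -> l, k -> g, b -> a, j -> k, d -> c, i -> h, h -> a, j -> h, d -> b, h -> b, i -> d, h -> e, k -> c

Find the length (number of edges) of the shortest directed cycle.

4

For each vertex v, BFS finds the shortest path from v back to v.
The shortest such closed walk is m → i → h → e → m, length 4.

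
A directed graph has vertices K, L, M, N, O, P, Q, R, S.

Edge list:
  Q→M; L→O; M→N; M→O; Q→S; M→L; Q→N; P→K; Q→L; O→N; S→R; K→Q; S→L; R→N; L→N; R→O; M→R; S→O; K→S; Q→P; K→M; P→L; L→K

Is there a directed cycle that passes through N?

No

N lies on a cycle iff there is a path from N back to itself.
Exploring from N, it never reaches itself; equivalently, its strongly connected component is a singleton.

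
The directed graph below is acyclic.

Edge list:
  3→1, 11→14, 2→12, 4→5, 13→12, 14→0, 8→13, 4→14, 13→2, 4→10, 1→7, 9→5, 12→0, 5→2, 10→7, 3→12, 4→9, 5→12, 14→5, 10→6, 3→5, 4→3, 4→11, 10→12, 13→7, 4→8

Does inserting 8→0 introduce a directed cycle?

No

Adding 8→0 creates a cycle iff 0 can already reach 8.
Explore from 0: no path reaches 8. The graph stays acyclic.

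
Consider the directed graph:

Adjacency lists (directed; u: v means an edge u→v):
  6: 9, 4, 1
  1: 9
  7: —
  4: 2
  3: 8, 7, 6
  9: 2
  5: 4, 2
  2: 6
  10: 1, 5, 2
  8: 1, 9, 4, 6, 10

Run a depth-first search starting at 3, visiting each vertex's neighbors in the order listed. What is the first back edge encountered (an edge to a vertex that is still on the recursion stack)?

6→9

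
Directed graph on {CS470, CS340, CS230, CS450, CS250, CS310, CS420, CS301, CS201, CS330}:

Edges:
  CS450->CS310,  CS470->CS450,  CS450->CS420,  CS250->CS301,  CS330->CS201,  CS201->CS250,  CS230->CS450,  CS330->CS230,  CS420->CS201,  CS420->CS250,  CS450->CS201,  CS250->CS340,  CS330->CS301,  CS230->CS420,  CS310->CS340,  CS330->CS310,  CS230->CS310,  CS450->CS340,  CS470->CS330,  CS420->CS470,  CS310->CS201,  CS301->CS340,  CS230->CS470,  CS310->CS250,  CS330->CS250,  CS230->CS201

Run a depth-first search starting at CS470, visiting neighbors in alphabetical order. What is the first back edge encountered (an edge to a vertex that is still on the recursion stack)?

DFS from CS470 (visiting neighbors in alphabetical order); mark gray on enter, black on exit:
CS470 gray
  CS330 gray
    CS201 gray
      CS250 gray
        CS301 gray
          CS340 gray
          CS340 black
        CS301 black
        CS250→CS340: CS340 black — skip
      CS250 black
    CS201 black
    CS230 gray
      CS230→CS201: CS201 black — skip
      CS310 gray
        CS310→CS201: CS201 black — skip
        CS310→CS250: CS250 black — skip
        CS310→CS340: CS340 black — skip
      CS310 black
      CS420 gray
        CS420→CS201: CS201 black — skip
        CS420→CS250: CS250 black — skip
        CS420→CS470: CS470 is gray → back edge
First back edge: CS420 → CS470.

CS420→CS470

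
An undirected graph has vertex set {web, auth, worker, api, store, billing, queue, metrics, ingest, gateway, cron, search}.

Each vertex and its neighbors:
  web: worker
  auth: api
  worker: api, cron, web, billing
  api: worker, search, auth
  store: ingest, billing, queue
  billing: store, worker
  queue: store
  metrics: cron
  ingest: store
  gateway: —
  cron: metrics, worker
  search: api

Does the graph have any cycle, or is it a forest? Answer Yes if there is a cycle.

No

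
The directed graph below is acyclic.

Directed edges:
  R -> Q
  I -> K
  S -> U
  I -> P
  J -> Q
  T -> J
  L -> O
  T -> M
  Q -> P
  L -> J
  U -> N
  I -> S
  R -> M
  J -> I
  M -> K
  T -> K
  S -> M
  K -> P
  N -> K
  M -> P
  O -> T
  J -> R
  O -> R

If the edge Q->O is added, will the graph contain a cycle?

Yes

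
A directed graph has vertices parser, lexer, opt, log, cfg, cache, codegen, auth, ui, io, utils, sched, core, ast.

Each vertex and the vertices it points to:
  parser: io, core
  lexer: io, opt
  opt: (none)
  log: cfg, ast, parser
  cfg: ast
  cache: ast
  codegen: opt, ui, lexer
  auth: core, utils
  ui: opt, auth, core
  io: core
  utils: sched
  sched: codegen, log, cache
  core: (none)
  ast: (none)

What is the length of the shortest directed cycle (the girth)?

5

For each vertex v, BFS finds the shortest path from v back to v.
The shortest such closed walk is sched → codegen → ui → auth → utils → sched, length 5.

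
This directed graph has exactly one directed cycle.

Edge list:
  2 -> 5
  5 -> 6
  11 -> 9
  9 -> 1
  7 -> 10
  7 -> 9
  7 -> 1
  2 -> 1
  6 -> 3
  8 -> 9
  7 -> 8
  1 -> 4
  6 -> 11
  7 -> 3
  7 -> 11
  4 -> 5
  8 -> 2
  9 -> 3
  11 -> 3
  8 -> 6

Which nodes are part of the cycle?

DFS with gray/black marking from 9:
9 gray
  1 gray
    4 gray
      5 gray
        6 gray
          3 gray
          3 black
          11 gray
            11→9: 9 is gray → back edge
Back edge closes the cycle 9 → 1 → 4 → 5 → 6 → 11 → 9; its vertices are {1, 4, 5, 6, 9, 11}.

1, 4, 5, 6, 9, 11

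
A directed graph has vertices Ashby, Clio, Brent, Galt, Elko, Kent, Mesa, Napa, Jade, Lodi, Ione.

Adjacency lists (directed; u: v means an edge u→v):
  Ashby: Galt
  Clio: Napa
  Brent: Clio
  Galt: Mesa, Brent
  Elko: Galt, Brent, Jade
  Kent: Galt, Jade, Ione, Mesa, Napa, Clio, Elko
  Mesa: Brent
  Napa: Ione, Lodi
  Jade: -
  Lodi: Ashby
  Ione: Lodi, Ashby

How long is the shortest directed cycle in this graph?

6

For each vertex v, BFS finds the shortest path from v back to v.
The shortest such closed walk is Ione → Ashby → Galt → Brent → Clio → Napa → Ione, length 6.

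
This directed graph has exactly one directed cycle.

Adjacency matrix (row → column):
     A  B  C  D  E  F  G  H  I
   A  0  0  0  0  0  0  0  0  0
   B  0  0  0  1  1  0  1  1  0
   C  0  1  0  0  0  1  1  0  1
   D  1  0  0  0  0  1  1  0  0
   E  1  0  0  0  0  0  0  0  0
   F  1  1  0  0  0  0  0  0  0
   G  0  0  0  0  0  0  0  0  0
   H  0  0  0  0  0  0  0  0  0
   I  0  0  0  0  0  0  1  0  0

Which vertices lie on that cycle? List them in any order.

B, D, F

DFS with gray/black marking from F:
F gray
  B gray
    E gray
      A gray
      A black
    E black
    D gray
      D→A: A black — skip
      G gray
      G black
      D→F: F is gray → back edge
Back edge closes the cycle F → B → D → F; its vertices are {B, D, F}.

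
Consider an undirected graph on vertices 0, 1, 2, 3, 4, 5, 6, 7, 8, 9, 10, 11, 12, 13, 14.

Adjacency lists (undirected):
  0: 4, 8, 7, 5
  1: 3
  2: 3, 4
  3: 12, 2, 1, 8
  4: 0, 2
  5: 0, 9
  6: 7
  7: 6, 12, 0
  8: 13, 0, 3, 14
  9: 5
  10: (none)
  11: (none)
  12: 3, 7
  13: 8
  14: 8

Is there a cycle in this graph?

Yes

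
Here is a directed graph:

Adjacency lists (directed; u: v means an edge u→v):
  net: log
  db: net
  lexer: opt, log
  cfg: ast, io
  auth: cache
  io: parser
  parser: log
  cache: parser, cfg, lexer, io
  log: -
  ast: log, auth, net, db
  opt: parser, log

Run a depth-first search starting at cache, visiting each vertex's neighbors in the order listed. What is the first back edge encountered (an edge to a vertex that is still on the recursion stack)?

DFS from cache (visiting each vertex's neighbors in the order listed); mark gray on enter, black on exit:
cache gray
  parser gray
    log gray
    log black
  parser black
  cfg gray
    ast gray
      ast→log: log black — skip
      auth gray
        auth→cache: cache is gray → back edge
First back edge: auth → cache.

auth→cache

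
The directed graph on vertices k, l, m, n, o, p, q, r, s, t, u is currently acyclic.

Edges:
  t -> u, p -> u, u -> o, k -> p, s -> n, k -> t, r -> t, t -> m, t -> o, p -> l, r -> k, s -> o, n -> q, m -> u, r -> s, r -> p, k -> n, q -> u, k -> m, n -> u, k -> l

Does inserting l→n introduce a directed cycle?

No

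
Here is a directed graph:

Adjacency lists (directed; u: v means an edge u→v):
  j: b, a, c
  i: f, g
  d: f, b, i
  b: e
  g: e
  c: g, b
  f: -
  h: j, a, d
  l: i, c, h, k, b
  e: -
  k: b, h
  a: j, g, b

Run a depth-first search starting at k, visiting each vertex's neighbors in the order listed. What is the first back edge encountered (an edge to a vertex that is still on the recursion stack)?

a->j

DFS from k (visiting each vertex's neighbors in the order listed); mark gray on enter, black on exit:
k gray
  b gray
    e gray
    e black
  b black
  h gray
    j gray
      j→b: b black — skip
      a gray
        a→j: j is gray → back edge
First back edge: a → j.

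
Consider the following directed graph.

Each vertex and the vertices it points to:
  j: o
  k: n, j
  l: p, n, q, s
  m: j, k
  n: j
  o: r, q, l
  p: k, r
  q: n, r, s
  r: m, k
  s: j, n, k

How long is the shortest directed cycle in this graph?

4

For each vertex v, BFS finds the shortest path from v back to v.
The shortest such closed walk is o → l → s → j → o, length 4.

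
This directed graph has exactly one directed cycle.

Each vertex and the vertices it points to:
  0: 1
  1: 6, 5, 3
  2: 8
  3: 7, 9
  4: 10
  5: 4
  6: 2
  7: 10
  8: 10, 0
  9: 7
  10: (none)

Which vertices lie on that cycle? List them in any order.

0, 1, 2, 6, 8

DFS with gray/black marking from 1:
1 gray
  6 gray
    2 gray
      8 gray
        10 gray
        10 black
        0 gray
          0→1: 1 is gray → back edge
Back edge closes the cycle 1 → 6 → 2 → 8 → 0 → 1; its vertices are {0, 1, 2, 6, 8}.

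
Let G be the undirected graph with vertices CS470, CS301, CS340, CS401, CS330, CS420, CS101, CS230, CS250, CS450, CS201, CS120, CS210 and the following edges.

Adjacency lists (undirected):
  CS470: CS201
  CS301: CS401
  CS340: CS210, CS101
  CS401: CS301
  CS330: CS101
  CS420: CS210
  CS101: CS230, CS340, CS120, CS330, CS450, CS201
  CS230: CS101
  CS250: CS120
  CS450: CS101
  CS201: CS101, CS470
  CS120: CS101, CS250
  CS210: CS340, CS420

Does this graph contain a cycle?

DFS, tracking each vertex's parent; an edge to a visited non-parent vertex closes a cycle.
Start from CS210:
visit CS210 (parent –)
  visit CS340 (parent CS210)
    CS340–CS210: parent, skip
    visit CS101 (parent CS340)
      visit CS230 (parent CS101)
        CS230–CS101: parent, skip
      CS101–CS340: parent, skip
      visit CS120 (parent CS101)
        CS120–CS101: parent, skip
        visit CS250 (parent CS120)
          CS250–CS120: parent, skip
      visit CS330 (parent CS101)
        CS330–CS101: parent, skip
      visit CS450 (parent CS101)
        CS450–CS101: parent, skip
      visit CS201 (parent CS101)
        CS201–CS101: parent, skip
        visit CS470 (parent CS201)
          CS470–CS201: parent, skip
  visit CS420 (parent CS210)
    CS420–CS210: parent, skip
visit CS301 (parent –)
  visit CS401 (parent CS301)
    CS401–CS301: parent, skip
No non-parent visited neighbor found — the graph is a forest.

No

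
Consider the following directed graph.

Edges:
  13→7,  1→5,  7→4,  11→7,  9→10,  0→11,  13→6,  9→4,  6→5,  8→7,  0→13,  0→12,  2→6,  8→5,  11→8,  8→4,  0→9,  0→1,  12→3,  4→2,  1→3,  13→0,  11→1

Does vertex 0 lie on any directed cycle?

Yes

0 is on a cycle iff 0 can reach itself via ≥1 edge.
0 → 13 → 0 — yes.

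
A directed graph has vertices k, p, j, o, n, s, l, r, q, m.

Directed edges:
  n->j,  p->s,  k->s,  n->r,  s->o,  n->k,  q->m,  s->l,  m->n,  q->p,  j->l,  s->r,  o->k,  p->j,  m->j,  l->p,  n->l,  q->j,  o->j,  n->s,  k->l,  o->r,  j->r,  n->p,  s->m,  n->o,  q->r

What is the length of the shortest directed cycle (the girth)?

3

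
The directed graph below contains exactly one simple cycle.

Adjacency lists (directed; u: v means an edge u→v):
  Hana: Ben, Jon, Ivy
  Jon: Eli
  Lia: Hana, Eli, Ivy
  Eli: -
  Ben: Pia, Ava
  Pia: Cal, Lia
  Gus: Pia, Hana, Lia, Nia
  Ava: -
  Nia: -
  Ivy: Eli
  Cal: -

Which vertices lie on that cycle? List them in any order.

Ben, Lia, Pia, Hana

DFS with gray/black marking from Hana:
Hana gray
  Ben gray
    Pia gray
      Cal gray
      Cal black
      Lia gray
        Lia→Hana: Hana is gray → back edge
Back edge closes the cycle Hana → Ben → Pia → Lia → Hana; its vertices are {Ben, Lia, Pia, Hana}.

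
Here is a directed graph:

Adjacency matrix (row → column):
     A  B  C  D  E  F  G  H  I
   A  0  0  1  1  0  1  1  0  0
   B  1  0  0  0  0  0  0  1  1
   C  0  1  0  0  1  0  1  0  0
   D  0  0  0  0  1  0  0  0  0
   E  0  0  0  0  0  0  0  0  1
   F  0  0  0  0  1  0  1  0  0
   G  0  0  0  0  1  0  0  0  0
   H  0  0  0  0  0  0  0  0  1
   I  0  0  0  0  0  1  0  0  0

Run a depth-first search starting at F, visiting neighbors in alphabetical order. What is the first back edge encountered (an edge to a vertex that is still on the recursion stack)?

I→F

DFS from F (visiting neighbors in alphabetical order); mark gray on enter, black on exit:
F gray
  E gray
    I gray
      I→F: F is gray → back edge
First back edge: I → F.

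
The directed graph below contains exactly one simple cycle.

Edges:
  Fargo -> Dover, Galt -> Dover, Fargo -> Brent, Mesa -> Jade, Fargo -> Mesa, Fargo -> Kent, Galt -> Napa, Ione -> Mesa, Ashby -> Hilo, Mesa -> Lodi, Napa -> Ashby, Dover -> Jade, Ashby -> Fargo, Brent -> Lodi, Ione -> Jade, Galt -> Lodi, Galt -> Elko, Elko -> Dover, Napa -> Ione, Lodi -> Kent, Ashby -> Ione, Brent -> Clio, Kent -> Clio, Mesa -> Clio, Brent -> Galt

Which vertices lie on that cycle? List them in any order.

DFS with gray/black marking from Galt:
Galt gray
  Elko gray
    Dover gray
      Jade gray
      Jade black
    Dover black
  Elko black
  Lodi gray
    Kent gray
      Clio gray
      Clio black
    Kent black
  Lodi black
  Napa gray
    Ione gray
      Ione→Jade: Jade black — skip
      Mesa gray
        Mesa→Jade: Jade black — skip
        Mesa→Lodi: Lodi black — skip
        Mesa→Clio: Clio black — skip
      Mesa black
    Ione black
    Ashby gray
      Hilo gray
      Hilo black
      Ashby→Ione: Ione black — skip
      Fargo gray
        Fargo→Mesa: Mesa black — skip
        Fargo→Kent: Kent black — skip
        Fargo→Dover: Dover black — skip
        Brent gray
          Brent→Clio: Clio black — skip
          Brent→Galt: Galt is gray → back edge
Back edge closes the cycle Galt → Napa → Ashby → Fargo → Brent → Galt; its vertices are {Galt, Napa, Ashby, Brent, Fargo}.

Galt, Napa, Ashby, Brent, Fargo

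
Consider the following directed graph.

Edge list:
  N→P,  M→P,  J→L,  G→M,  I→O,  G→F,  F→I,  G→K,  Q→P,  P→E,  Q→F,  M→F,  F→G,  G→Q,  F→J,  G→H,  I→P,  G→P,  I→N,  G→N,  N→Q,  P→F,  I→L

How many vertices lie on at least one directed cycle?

A vertex is on a directed cycle iff it belongs to a strongly connected component of size ≥ 2 (or has a self-loop).
The vertices on cycles are {F, G, I, M, N, P, Q} — 7 in total.

7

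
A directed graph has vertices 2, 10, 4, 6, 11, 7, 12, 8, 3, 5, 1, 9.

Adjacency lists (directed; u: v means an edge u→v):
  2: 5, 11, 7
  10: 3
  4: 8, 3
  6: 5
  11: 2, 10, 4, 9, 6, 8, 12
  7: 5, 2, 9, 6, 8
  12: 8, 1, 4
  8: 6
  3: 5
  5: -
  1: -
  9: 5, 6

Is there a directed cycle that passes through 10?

No

10 lies on a cycle iff there is a path from 10 back to itself.
Exploring from 10, it never reaches itself; equivalently, its strongly connected component is a singleton.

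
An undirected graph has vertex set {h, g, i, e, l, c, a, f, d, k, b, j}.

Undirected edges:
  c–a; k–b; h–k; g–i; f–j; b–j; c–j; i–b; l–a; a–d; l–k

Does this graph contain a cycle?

DFS, tracking each vertex's parent; an edge to a visited non-parent vertex closes a cycle.
Start from f:
visit f (parent –)
  visit j (parent f)
    j–f: parent, skip
    visit b (parent j)
      b–j: parent, skip
      visit i (parent b)
        visit g (parent i)
          g–i: parent, skip
        i–b: parent, skip
      visit k (parent b)
        visit h (parent k)
          h–k: parent, skip
        k–b: parent, skip
        visit l (parent k)
          visit a (parent l)
            visit d (parent a)
              d–a: parent, skip
            visit c (parent a)
              c–j: j visited and ≠ parent → cycle
Cycle: j – b – k – l – a – c – j.

Yes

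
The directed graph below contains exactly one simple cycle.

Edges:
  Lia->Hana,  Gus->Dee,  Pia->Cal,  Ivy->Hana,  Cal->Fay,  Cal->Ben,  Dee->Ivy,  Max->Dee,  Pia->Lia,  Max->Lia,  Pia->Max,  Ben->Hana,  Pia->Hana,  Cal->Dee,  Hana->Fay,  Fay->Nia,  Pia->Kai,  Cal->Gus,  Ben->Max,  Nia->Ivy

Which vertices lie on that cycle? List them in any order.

Fay, Ivy, Nia, Hana

DFS with gray/black marking from Fay:
Fay gray
  Nia gray
    Ivy gray
      Hana gray
        Hana→Fay: Fay is gray → back edge
Back edge closes the cycle Fay → Nia → Ivy → Hana → Fay; its vertices are {Fay, Ivy, Nia, Hana}.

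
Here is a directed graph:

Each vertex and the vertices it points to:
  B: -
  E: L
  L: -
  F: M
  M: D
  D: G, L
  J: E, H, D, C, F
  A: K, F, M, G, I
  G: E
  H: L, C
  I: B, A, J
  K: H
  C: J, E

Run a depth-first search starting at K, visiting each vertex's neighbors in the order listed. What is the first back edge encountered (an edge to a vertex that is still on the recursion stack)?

DFS from K (visiting each vertex's neighbors in the order listed); mark gray on enter, black on exit:
K gray
  H gray
    L gray
    L black
    C gray
      J gray
        E gray
          E→L: L black — skip
        E black
        J→H: H is gray → back edge
First back edge: J → H.

J->H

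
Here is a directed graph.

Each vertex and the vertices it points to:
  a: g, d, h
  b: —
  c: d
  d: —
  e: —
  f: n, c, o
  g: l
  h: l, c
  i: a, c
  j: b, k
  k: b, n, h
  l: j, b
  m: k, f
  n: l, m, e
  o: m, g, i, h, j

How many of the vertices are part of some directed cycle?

A vertex is on a directed cycle iff it belongs to a strongly connected component of size ≥ 2 (or has a self-loop).
The vertices on cycles are {a, f, g, h, i, j, k, l, m, n, o} — 11 in total.

11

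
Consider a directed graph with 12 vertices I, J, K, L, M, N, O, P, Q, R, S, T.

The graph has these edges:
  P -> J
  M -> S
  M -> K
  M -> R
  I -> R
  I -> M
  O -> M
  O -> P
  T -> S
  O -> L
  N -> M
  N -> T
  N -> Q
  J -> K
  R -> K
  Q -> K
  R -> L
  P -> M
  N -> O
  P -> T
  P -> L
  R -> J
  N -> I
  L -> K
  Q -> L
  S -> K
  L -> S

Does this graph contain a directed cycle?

DFS with white/gray/black marking, starting from Q:
Q gray
  L gray
    K gray
    K black
    S gray
      S→K: K black — skip
    S black
  L black
  Q→K: K black — skip
Q black
I gray
  R gray
    R→K: K black — skip
    J gray
      J→K: K black — skip
    J black
    R→L: L black — skip
  R black
  M gray
    M→R: R black — skip
    M→K: K black — skip
    M→S: S black — skip
  M black
I black
N gray
  O gray
    O→L: L black — skip
    O→M: M black — skip
    P gray
      P→L: L black — skip
      T gray
        T→S: S black — skip
      T black
      P→J: J black — skip
      P→M: M black — skip
    P black
  O black
  N→M: M black — skip
  N→I: I black — skip
  N→T: T black — skip
  N→Q: Q black — skip
N black
Every edge goes to a white or black vertex — no back edge, so the graph is acyclic.

No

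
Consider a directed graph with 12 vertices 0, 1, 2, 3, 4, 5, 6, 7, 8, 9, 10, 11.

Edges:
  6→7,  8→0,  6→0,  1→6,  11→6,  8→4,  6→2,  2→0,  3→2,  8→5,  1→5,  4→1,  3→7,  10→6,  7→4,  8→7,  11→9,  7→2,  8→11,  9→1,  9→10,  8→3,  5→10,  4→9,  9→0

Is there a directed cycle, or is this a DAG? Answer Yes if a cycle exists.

Yes

DFS with white/gray/black marking, starting from 6:
6 gray
  2 gray
    0 gray
    0 black
  2 black
  6→0: 0 black — skip
  7 gray
    7→2: 2 black — skip
    4 gray
      9 gray
        10 gray
          10→6: 6 is gray → back edge
Back edge found, so a cycle exists: 6 → 7 → 4 → 9 → 10 → 6.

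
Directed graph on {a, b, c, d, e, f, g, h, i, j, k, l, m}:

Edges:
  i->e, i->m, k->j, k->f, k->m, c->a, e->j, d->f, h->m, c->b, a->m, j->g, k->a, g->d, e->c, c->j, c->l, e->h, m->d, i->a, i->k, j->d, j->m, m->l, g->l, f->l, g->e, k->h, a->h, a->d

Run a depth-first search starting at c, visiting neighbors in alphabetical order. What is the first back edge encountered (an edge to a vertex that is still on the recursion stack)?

e→c

DFS from c (visiting neighbors in alphabetical order); mark gray on enter, black on exit:
c gray
  a gray
    d gray
      f gray
        l gray
        l black
      f black
    d black
    h gray
      m gray
        m→d: d black — skip
        m→l: l black — skip
      m black
    h black
    a→m: m black — skip
  a black
  b gray
  b black
  j gray
    j→d: d black — skip
    g gray
      g→d: d black — skip
      e gray
        e→c: c is gray → back edge
First back edge: e → c.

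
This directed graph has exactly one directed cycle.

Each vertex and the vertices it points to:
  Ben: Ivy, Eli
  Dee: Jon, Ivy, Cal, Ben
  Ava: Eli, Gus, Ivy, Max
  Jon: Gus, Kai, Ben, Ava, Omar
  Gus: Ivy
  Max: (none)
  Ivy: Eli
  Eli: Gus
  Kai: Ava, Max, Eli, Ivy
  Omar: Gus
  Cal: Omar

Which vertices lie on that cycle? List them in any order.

DFS with gray/black marking from Eli:
Eli gray
  Gus gray
    Ivy gray
      Ivy→Eli: Eli is gray → back edge
Back edge closes the cycle Eli → Gus → Ivy → Eli; its vertices are {Eli, Gus, Ivy}.

Eli, Gus, Ivy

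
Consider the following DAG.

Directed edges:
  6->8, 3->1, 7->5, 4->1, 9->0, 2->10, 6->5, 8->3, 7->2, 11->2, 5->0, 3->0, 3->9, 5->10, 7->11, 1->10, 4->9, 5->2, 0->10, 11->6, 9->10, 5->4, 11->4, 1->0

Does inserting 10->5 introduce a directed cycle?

Yes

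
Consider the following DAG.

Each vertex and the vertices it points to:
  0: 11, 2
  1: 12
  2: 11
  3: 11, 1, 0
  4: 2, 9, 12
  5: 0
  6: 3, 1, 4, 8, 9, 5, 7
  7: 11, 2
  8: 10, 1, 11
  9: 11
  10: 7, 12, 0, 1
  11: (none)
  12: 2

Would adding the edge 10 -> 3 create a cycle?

Adding 10→3 creates a cycle iff 3 can already reach 10.
Explore from 3: no path reaches 10. The graph stays acyclic.

No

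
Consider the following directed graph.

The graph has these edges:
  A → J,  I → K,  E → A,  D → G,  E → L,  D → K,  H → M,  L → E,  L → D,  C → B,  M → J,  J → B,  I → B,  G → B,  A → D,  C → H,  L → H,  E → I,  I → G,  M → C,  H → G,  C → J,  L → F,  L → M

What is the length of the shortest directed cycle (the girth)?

For each vertex v, BFS finds the shortest path from v back to v.
The shortest such closed walk is L → E → L, length 2.

2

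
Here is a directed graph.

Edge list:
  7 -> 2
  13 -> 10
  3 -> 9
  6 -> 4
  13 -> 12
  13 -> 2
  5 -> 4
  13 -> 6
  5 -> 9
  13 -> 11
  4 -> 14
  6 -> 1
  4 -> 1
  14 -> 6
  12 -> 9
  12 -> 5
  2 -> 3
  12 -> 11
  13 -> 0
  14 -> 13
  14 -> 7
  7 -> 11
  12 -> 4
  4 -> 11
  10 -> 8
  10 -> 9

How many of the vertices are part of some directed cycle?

6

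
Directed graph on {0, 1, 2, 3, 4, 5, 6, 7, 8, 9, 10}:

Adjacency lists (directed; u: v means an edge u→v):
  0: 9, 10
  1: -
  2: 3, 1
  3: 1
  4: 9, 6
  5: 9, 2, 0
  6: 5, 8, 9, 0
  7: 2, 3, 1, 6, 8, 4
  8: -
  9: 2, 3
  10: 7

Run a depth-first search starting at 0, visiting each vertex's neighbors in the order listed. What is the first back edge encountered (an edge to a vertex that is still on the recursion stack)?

5→0

DFS from 0 (visiting each vertex's neighbors in the order listed); mark gray on enter, black on exit:
0 gray
  9 gray
    2 gray
      3 gray
        1 gray
        1 black
      3 black
      2→1: 1 black — skip
    2 black
    9→3: 3 black — skip
  9 black
  10 gray
    7 gray
      7→2: 2 black — skip
      7→3: 3 black — skip
      7→1: 1 black — skip
      6 gray
        5 gray
          5→9: 9 black — skip
          5→2: 2 black — skip
          5→0: 0 is gray → back edge
First back edge: 5 → 0.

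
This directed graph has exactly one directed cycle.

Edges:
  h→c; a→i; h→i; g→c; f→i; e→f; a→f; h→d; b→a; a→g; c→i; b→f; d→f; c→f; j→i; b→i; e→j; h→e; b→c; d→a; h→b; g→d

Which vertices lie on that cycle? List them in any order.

a, d, g

DFS with gray/black marking from d:
d gray
  a gray
    f gray
      i gray
      i black
    f black
    g gray
      c gray
        c→f: f black — skip
        c→i: i black — skip
      c black
      g→d: d is gray → back edge
Back edge closes the cycle d → a → g → d; its vertices are {a, d, g}.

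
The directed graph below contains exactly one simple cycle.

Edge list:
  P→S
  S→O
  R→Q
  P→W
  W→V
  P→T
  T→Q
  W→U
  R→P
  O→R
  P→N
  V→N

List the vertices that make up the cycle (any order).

O, P, R, S

DFS with gray/black marking from R:
R gray
  Q gray
  Q black
  P gray
    S gray
      O gray
        O→R: R is gray → back edge
Back edge closes the cycle R → P → S → O → R; its vertices are {O, P, R, S}.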